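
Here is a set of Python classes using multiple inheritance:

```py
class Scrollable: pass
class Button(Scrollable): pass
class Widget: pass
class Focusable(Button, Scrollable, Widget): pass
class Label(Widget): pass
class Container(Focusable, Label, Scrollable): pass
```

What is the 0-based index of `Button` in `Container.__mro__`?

L[Container] = Container + merge(L[Focusable], L[Label], L[Scrollable], [Focusable Label Scrollable])
  take Focusable:  [Focusable Button Scrollable Widget object] + [Label Widget object] + [Scrollable object] + [Focusable Label Scrollable]
  take Button:  [Button Scrollable Widget object] + [Label Widget object] + [Scrollable object] + [Label Scrollable]
  take Label:  [Scrollable Widget object] + [Label Widget object] + [Scrollable object] + [Label Scrollable]
  take Scrollable:  [Scrollable Widget object] + [Widget object] + [Scrollable object] + [Scrollable]
  take Widget:  [Widget object] + [Widget object] + [object]
  take object:  [object] + [object] + [object]
MRO: Container Focusable Button Label Scrollable Widget object
Button sits at index 2.

2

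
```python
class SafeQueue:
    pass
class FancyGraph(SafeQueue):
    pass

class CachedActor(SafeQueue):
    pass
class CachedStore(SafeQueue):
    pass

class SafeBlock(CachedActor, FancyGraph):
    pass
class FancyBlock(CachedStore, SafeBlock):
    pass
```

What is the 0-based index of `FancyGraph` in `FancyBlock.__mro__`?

L[FancyBlock] = FancyBlock + merge(L[CachedStore], L[SafeBlock], [CachedStore SafeBlock])
  take CachedStore:  [CachedStore SafeQueue object] + [SafeBlock CachedActor FancyGraph SafeQueue object] + [CachedStore SafeBlock]
  take SafeBlock:  [SafeQueue object] + [SafeBlock CachedActor FancyGraph SafeQueue object] + [SafeBlock]
  take CachedActor:  [SafeQueue object] + [CachedActor FancyGraph SafeQueue object]
  take FancyGraph:  [SafeQueue object] + [FancyGraph SafeQueue object]
  take SafeQueue:  [SafeQueue object] + [SafeQueue object]
  take object:  [object] + [object]
MRO: FancyBlock CachedStore SafeBlock CachedActor FancyGraph SafeQueue object
FancyGraph sits at index 4.

4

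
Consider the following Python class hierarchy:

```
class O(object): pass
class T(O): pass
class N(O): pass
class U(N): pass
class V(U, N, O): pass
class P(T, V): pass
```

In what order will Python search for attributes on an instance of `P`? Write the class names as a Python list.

L[P] = P + merge(L[T], L[V], [T V])
  take T:  [T O object] + [V U N O object] + [T V]
  take V:  [O object] + [V U N O object] + [V]
  take U:  [O object] + [U N O object]
  take N:  [O object] + [N O object]
  take O:  [O object] + [O object]
  take object:  [object] + [object]

[P, T, V, U, N, O, object]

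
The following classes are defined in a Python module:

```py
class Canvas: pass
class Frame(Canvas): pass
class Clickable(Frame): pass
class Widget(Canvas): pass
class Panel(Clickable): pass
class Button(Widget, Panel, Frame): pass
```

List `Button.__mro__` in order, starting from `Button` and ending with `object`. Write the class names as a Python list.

L[Button] = Button + merge(L[Widget], L[Panel], L[Frame], [Widget Panel Frame])
  take Widget:  [Widget Canvas object] + [Panel Clickable Frame Canvas object] + [Frame Canvas object] + [Widget Panel Frame]
  take Panel:  [Canvas object] + [Panel Clickable Frame Canvas object] + [Frame Canvas object] + [Panel Frame]
  take Clickable:  [Canvas object] + [Clickable Frame Canvas object] + [Frame Canvas object] + [Frame]
  take Frame:  [Canvas object] + [Frame Canvas object] + [Frame Canvas object] + [Frame]
  take Canvas:  [Canvas object] + [Canvas object] + [Canvas object]
  take object:  [object] + [object] + [object]

[Button, Widget, Panel, Clickable, Frame, Canvas, object]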